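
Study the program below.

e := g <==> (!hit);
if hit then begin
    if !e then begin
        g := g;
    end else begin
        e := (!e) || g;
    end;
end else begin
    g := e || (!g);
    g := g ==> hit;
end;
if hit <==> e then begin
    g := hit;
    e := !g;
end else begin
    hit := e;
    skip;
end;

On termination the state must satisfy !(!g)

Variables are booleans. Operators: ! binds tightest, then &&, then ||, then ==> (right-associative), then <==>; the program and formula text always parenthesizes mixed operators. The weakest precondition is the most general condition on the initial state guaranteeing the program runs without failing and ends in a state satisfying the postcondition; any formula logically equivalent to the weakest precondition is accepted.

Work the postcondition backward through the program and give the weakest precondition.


Working backward. After the program, the postcondition !(!g) must hold; in canonical form it is g.
Then branch requires hit; else branch requires g.
Before the if: ((hit <==> e) ==> hit) && ((!(hit <==> e)) ==> g)
Then branch requires ((!e) ==> (((hit <==> e) ==> hit) && ((!(hit <==> e)) ==> g))) && (e ==> (((hit <==> ((!e) || g)) ==> hit) && ((!(hit <==> ((!e) || g))) ==> g))); else branch requires ((hit <==> e) ==> hit) && ((!(hit <==> e)) ==> ((e || (!g)) ==> hit)).
Before the if: (hit ==> (((!e) ==> (((hit <==> e) ==> hit) && ((!(hit <==> e)) ==> g))) && (e ==> (((hit <==> ((!e) || g)) ==> hit) && ((!(hit <==> ((!e) || g))) ==> g))))) && ((!hit) ==> (((hit <==> e) ==> hit) && ((!(hit <==> e)) ==> ((e || (!g)) ==> hit))))
Before e := g <==> (!hit): (hit ==> (((!(g <==> (!hit))) ==> (((hit <==> (g <==> (!hit))) ==> hit) && ((!(hit <==> (g <==> (!hit)))) ==> g))) && ((g <==> (!hit)) ==> (((hit <==> ((!(g <==> (!hit))) || g)) ==> hit) && ((!(hit <==> ((!(g <==> (!hit))) || g))) ==> g))))) && ((!hit) ==> (((hit <==> (g <==> (!hit))) ==> hit) && ((!(hit <==> (g <==> (!hit)))) ==> (((g <==> (!hit)) || (!g)) ==> hit))))
Answer: WP = (hit ==> (((!(g <==> (!hit))) ==> (((hit <==> (g <==> (!hit))) ==> hit) && ((!(hit <==> (g <==> (!hit)))) ==> g))) && ((g <==> (!hit)) ==> (((hit <==> ((!(g <==> (!hit))) || g)) ==> hit) && ((!(hit <==> ((!(g <==> (!hit))) || g))) ==> g))))) && ((!hit) ==> (((hit <==> (g <==> (!hit))) ==> hit) && ((!(hit <==> (g <==> (!hit)))) ==> (((g <==> (!hit)) || (!g)) ==> hit))))


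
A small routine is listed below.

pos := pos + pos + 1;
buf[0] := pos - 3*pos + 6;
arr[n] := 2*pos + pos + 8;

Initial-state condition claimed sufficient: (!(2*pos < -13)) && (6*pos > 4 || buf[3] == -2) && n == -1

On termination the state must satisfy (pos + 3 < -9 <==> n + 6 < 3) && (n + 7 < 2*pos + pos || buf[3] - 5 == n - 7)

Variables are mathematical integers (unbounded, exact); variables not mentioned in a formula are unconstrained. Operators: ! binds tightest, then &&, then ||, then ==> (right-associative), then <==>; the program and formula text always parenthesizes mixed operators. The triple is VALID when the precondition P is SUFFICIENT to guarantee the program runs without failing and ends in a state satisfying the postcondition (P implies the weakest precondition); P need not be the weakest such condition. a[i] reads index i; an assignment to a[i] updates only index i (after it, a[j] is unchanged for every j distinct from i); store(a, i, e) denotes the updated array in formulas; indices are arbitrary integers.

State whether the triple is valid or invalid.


Working backward. After the program, the postcondition (pos + 3 < -9 <==> n + 6 < 3) && (n + 7 < 2*pos + pos || buf[3] - 5 == n - 7) must hold; in canonical form it is (pos < -12 <==> n < -3) && (n < 3*pos - 7 || buf[3] == n - 2).
Before arr[n] := 2*pos + pos + 8: (pos < -12 <==> n < -3) && (n < 3*pos - 7 || buf[3] == n - 2)
Before buf[0] := pos - 3*pos + 6: (pos < -12 <==> n < -3) && (n < 3*pos - 7 || buf[3] == n - 2)
Before pos := pos + pos + 1: (2*pos < -13 <==> n < -3) && (n < 6*pos - 4 || buf[3] == n - 2)
The weakest precondition is (2*pos < -13 <==> n < -3) && (n < 6*pos - 4 || buf[3] == n - 2).
Check whether (!(2*pos < -13)) && (6*pos > 4 || buf[3] == -2) && n == -1 implies it.
Countermodel: at the initial state buf = {[3] = -2, elsewhere -2}, n = -1, pos = 0, the precondition holds but the weakest precondition fails.
Answer: invalid


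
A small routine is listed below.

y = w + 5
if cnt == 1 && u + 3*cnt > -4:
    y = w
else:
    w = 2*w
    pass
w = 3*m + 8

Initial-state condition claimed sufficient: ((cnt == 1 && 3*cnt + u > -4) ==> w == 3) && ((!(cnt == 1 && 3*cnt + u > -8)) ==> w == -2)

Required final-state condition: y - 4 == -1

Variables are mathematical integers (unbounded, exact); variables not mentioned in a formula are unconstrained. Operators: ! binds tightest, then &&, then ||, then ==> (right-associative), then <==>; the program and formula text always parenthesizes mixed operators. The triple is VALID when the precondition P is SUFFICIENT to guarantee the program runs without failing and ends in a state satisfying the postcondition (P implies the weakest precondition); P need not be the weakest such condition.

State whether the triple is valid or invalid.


Working backward. After the program, the postcondition y - 4 == -1 must hold; in canonical form it is y == 3.
Before w := 3*m + 8: y == 3
Then branch requires w == 3; else branch requires y == 3.
Before the if: ((cnt == 1 && 3*cnt + u > -4) ==> w == 3) && ((!(cnt == 1 && 3*cnt + u > -4)) ==> y == 3)
Before y := w + 5: ((cnt == 1 && 3*cnt + u > -4) ==> w == 3) && ((!(cnt == 1 && 3*cnt + u > -4)) ==> w == -2)
The weakest precondition is ((cnt == 1 && 3*cnt + u > -4) ==> w == 3) && ((!(cnt == 1 && 3*cnt + u > -4)) ==> w == -2).
Check whether ((cnt == 1 && 3*cnt + u > -4) ==> w == 3) && ((!(cnt == 1 && 3*cnt + u > -8)) ==> w == -2) implies it.
Countermodel: at the initial state cnt = 1, u = -10, w = -1, the precondition holds but the weakest precondition fails.
Answer: invalid


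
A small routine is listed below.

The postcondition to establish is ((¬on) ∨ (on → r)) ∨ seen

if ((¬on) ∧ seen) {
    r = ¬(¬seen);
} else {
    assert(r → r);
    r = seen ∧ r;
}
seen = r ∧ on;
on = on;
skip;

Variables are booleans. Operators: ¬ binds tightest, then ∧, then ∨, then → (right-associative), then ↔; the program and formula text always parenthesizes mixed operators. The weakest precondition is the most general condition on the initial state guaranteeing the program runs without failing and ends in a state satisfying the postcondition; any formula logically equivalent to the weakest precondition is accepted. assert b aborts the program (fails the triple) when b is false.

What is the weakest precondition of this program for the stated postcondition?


Working backward. After the program, the postcondition ((¬on) ∨ (on → r)) ∨ seen must hold; in canonical form it is (¬on) ∨ (on → r) ∨ seen.
Before skip: (¬on) ∨ (on → r) ∨ seen
Before on := on: (¬on) ∨ (on → r) ∨ seen
Before seen := r ∧ on: (¬on) ∨ (on → r) ∨ (r ∧ on)
Then branch requires (¬on) ∨ (on → seen) ∨ (seen ∧ on); else branch requires (¬on) ∨ (on → (seen ∧ r)) ∨ (seen ∧ r ∧ on).
Before the if: (((¬on) ∧ seen) → ((¬on) ∨ (on → seen) ∨ (seen ∧ on))) ∧ ((¬((¬on) ∧ seen)) → ((¬on) ∨ (on → (seen ∧ r)) ∨ (seen ∧ r ∧ on)))
Answer: WP = (((¬on) ∧ seen) → ((¬on) ∨ (on → seen) ∨ (seen ∧ on))) ∧ ((¬((¬on) ∧ seen)) → ((¬on) ∨ (on → (seen ∧ r)) ∨ (seen ∧ r ∧ on)))


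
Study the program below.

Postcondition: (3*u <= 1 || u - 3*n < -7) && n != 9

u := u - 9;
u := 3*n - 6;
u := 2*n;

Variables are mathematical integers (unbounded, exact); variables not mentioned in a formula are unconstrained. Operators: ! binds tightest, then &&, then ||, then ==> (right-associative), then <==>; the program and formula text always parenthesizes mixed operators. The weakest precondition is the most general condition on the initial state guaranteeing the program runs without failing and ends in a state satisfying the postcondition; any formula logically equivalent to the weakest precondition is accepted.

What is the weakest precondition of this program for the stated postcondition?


Working backward. After the program, the postcondition (3*u <= 1 || u - 3*n < -7) && n != 9 must hold; in canonical form it is (3*u <= 1 || u < 3*n - 7) && n != 9.
Before u := 2*n: (6*n <= 1 || n > 7) && n != 9
Before u := 3*n - 6: (6*n <= 1 || n > 7) && n != 9
Before u := u - 9: (6*n <= 1 || n > 7) && n != 9
Answer: WP = (6*n <= 1 || n > 7) && n != 9


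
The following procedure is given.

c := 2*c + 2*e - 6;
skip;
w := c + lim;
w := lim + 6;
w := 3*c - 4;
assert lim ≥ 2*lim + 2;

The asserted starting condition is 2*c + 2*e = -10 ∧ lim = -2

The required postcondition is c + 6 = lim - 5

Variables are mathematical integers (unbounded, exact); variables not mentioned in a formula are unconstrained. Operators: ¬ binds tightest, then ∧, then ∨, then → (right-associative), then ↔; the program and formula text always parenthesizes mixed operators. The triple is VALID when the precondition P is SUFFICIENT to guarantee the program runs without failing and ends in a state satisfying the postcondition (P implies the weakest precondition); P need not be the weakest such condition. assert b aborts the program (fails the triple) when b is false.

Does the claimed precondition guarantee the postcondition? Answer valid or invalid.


Working backward. After the program, the postcondition c + 6 = lim - 5 must hold; in canonical form it is c = lim - 11.
Before assert lim ≥ 2*lim + 2: lim ≤ -2 ∧ c = lim - 11
Before w := 3*c - 4: lim ≤ -2 ∧ c = lim - 11
Before w := lim + 6: lim ≤ -2 ∧ c = lim - 11
Before w := c + lim: lim ≤ -2 ∧ c = lim - 11
Before skip: lim ≤ -2 ∧ c = lim - 11
Before c := 2*c + 2*e - 6: lim ≤ -2 ∧ 2*c + 2*e = lim - 5
The weakest precondition is lim ≤ -2 ∧ 2*c + 2*e = lim - 5.
Check whether 2*c + 2*e = -10 ∧ lim = -2 implies it.
Countermodel: at the initial state c = 0, e = -5, lim = -2, the precondition holds but the weakest precondition fails.
Answer: invalid


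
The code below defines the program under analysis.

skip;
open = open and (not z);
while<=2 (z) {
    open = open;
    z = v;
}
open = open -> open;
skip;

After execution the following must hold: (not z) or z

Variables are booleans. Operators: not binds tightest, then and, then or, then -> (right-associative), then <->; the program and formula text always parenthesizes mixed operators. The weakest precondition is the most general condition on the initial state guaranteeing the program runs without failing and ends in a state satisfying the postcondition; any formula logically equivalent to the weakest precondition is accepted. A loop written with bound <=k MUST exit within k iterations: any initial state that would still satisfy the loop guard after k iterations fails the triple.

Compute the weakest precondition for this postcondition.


Working backward. After the program, the postcondition (not z) or z must hold; in canonical form it is true.
Before skip: true
Before open := open -> open: true
Before the loop (bound <=2), unroll the exhaustion recursion (WP_0 = exit-now case; WP_j = one more guarded iteration, up to j = 2):
  WP_0: not z
  WP_1: z -> (not v)
  WP_2: z -> (v -> (not v))
So before the loop: z -> (v -> (not v))
Before open := open and (not z): z -> (v -> (not v))
Before skip: z -> (v -> (not v))
Answer: WP = z -> (v -> (not v))


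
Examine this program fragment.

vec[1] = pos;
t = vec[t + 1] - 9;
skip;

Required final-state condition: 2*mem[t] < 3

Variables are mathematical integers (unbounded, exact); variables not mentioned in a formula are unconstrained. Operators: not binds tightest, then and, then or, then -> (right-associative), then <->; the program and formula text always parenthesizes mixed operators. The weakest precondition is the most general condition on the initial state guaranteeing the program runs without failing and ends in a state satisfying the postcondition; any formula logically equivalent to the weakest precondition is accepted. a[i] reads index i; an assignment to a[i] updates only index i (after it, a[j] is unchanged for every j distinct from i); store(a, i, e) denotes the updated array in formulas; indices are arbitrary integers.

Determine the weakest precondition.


Working backward. After the program, 2*mem[t] < 3 must hold.
Before skip: 2*mem[t] < 3
Before t := vec[t + 1] - 9: 2*mem[vec[t + 1] - 9] < 3
Before vec[1] := pos: 2*mem[store(vec, 1, pos)[t + 1] - 9] < 3
Answer: WP = 2*mem[store(vec, 1, pos)[t + 1] - 9] < 3


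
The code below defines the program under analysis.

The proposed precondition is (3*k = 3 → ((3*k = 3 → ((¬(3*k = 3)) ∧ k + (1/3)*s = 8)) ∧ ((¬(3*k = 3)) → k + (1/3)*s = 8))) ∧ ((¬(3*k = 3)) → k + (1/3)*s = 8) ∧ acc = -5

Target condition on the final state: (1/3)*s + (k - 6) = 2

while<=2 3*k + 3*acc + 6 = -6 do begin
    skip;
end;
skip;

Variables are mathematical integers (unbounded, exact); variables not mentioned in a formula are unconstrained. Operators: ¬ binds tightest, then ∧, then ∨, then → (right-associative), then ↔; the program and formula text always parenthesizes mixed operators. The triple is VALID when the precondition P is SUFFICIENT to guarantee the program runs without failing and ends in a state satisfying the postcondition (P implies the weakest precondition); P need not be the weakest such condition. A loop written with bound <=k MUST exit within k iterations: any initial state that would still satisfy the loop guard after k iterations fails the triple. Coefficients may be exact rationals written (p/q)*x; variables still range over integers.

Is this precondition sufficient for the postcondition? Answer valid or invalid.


Working backward. After the program, the postcondition (1/3)*s + (k - 6) = 2 must hold; in canonical form it is k + (1/3)*s = 8.
Before skip: k + (1/3)*s = 8
Before the loop (bound <=2), unroll the exhaustion recursion (WP_0 = exit-now case; WP_j = one more guarded iteration, up to j = 2):
  WP_0: (¬(3*acc + 3*k = -12)) ∧ k + (1/3)*s = 8
  WP_1: (3*acc + 3*k = -12 → ((¬(3*acc + 3*k = -12)) ∧ k + (1/3)*s = 8)) ∧ ((¬(3*acc + 3*k = -12)) → k + (1/3)*s = 8)
  WP_2: (3*acc + 3*k = -12 → ((3*acc + 3*k = -12 → ((¬(3*acc + 3*k = -12)) ∧ k + (1/3)*s = 8)) ∧ ((¬(3*acc + 3*k = -12)) → k + (1/3)*s = 8))) ∧ ((¬(3*acc + 3*k = -12)) → k + (1/3)*s = 8)
So before the loop: (3*acc + 3*k = -12 → ((3*acc + 3*k = -12 → ((¬(3*acc + 3*k = -12)) ∧ k + (1/3)*s = 8)) ∧ ((¬(3*acc + 3*k = -12)) → k + (1/3)*s = 8))) ∧ ((¬(3*acc + 3*k = -12)) → k + (1/3)*s = 8)
The weakest precondition is (3*acc + 3*k = -12 → ((3*acc + 3*k = -12 → ((¬(3*acc + 3*k = -12)) ∧ k + (1/3)*s = 8)) ∧ ((¬(3*acc + 3*k = -12)) → k + (1/3)*s = 8))) ∧ ((¬(3*acc + 3*k = -12)) → k + (1/3)*s = 8).
Check whether (3*k = 3 → ((3*k = 3 → ((¬(3*k = 3)) ∧ k + (1/3)*s = 8)) ∧ ((¬(3*k = 3)) → k + (1/3)*s = 8))) ∧ ((¬(3*k = 3)) → k + (1/3)*s = 8) ∧ acc = -5 implies it.
Every state satisfying the precondition satisfies the weakest precondition: the implication holds.
Answer: valid


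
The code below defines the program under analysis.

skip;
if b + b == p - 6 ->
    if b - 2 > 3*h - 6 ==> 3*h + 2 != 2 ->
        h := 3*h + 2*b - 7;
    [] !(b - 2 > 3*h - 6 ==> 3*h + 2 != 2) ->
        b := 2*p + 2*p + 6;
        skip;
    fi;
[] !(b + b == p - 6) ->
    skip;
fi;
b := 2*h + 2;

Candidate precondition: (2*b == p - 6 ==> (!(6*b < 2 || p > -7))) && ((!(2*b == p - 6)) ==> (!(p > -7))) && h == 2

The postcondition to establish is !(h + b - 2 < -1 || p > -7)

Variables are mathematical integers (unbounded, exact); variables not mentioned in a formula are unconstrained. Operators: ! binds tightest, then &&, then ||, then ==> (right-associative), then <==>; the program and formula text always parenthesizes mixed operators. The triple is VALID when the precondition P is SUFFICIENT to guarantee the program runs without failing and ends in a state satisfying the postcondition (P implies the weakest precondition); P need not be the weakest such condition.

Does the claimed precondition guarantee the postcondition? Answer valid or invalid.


Working backward. After the program, the postcondition !(h + b - 2 < -1 || p > -7) must hold; in canonical form it is !(b + h < 1 || p > -7).
Before b := 2*h + 2: !(3*h < -1 || p > -7)
Then branch requires ((b > 3*h - 4 ==> 3*h != 0) ==> (!(6*b + 9*h < 20 || p > -7))) && ((!(b > 3*h - 4 ==> 3*h != 0)) ==> (!(3*h < -1 || p > -7))); else branch requires !(3*h < -1 || p > -7).
Before the if: (2*b == p - 6 ==> (((b > 3*h - 4 ==> 3*h != 0) ==> (!(6*b + 9*h < 20 || p > -7))) && ((!(b > 3*h - 4 ==> 3*h != 0)) ==> (!(3*h < -1 || p > -7))))) && ((!(2*b == p - 6)) ==> (!(3*h < -1 || p > -7)))
Before skip: (2*b == p - 6 ==> (((b > 3*h - 4 ==> 3*h != 0) ==> (!(6*b + 9*h < 20 || p > -7))) && ((!(b > 3*h - 4 ==> 3*h != 0)) ==> (!(3*h < -1 || p > -7))))) && ((!(2*b == p - 6)) ==> (!(3*h < -1 || p > -7)))
The weakest precondition is (2*b == p - 6 ==> (((b > 3*h - 4 ==> 3*h != 0) ==> (!(6*b + 9*h < 20 || p > -7))) && ((!(b > 3*h - 4 ==> 3*h != 0)) ==> (!(3*h < -1 || p > -7))))) && ((!(2*b == p - 6)) ==> (!(3*h < -1 || p > -7))).
Check whether (2*b == p - 6 ==> (!(6*b < 2 || p > -7))) && ((!(2*b == p - 6)) ==> (!(p > -7))) && h == 2 implies it.
Every state satisfying the precondition satisfies the weakest precondition: the implication holds.
Answer: valid


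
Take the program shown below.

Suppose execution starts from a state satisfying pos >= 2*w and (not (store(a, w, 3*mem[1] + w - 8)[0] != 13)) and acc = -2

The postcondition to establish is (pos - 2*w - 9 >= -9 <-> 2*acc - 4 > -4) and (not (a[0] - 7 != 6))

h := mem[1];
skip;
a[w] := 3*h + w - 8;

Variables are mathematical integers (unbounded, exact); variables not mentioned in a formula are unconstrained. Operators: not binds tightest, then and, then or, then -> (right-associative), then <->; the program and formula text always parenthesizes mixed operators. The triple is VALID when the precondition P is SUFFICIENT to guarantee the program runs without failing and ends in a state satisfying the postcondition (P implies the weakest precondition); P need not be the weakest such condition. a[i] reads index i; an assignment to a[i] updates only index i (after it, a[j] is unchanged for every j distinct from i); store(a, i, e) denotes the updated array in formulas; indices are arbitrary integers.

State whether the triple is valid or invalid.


Working backward. After the program, the postcondition (pos - 2*w - 9 >= -9 <-> 2*acc - 4 > -4) and (not (a[0] - 7 != 6)) must hold; in canonical form it is (pos >= 2*w <-> 2*acc > 0) and (not (a[0] != 13)).
Before a[w] := 3*h + w - 8: (pos >= 2*w <-> 2*acc > 0) and (not (store(a, w, 3*h + w - 8)[0] != 13))
Before skip: (pos >= 2*w <-> 2*acc > 0) and (not (store(a, w, 3*h + w - 8)[0] != 13))
Before h := mem[1]: (pos >= 2*w <-> 2*acc > 0) and (not (store(a, w, 3*mem[1] + w - 8)[0] != 13))
The weakest precondition is (pos >= 2*w <-> 2*acc > 0) and (not (store(a, w, 3*mem[1] + w - 8)[0] != 13)).
Check whether pos >= 2*w and (not (store(a, w, 3*mem[1] + w - 8)[0] != 13)) and acc = -2 implies it.
Countermodel: at the initial state a = {[-1] = 2, [0] = 13, [1] = 2, elsewhere 2}, acc = -2, mem = {[-1] = 0, [0] = 0, [1] = 0, elsewhere 0}, pos = -2, w = -1, the precondition holds but the weakest precondition fails.
Answer: invalid


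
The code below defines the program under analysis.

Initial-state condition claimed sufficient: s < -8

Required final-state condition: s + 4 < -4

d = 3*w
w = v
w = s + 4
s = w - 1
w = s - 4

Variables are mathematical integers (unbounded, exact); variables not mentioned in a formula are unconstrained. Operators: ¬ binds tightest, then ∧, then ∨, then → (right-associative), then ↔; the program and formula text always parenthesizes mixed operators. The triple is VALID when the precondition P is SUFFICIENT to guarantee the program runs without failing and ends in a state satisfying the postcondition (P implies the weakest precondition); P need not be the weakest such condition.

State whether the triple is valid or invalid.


Working backward. After the program, the postcondition s + 4 < -4 must hold; in canonical form it is s < -8.
Before w := s - 4: s < -8
Before s := w - 1: w < -7
Before w := s + 4: s < -11
Before w := v: s < -11
Before d := 3*w: s < -11
The weakest precondition is s < -11.
Check whether s < -8 implies it.
Countermodel: at the initial state s = -11, the precondition holds but the weakest precondition fails.
Answer: invalid


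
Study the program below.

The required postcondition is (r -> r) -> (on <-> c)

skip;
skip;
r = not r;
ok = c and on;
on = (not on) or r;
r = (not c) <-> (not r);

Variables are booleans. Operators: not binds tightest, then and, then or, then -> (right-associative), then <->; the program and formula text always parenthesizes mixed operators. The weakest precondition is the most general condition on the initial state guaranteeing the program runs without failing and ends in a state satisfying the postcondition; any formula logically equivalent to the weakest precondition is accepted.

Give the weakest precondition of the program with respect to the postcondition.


Working backward. After the program, the postcondition (r -> r) -> (on <-> c) must hold; in canonical form it is on <-> c.
Before r := (not c) <-> (not r): on <-> c
Before on := (not on) or r: ((not on) or r) <-> c
Before ok := c and on: ((not on) or r) <-> c
Before r := not r: ((not on) or (not r)) <-> c
Before skip: ((not on) or (not r)) <-> c
Before skip: ((not on) or (not r)) <-> c
Answer: WP = ((not on) or (not r)) <-> c


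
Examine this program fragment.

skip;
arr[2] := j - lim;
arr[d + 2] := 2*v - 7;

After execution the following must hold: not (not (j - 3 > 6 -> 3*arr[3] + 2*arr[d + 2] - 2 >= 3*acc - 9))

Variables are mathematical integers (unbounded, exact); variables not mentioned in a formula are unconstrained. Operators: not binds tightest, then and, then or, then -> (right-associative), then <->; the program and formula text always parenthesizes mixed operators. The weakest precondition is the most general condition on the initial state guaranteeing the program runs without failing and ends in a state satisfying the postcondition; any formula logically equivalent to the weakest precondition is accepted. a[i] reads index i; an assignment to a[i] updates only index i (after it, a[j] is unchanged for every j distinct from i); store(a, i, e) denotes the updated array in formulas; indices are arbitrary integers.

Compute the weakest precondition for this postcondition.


Working backward. After the program, the postcondition not (not (j - 3 > 6 -> 3*arr[3] + 2*arr[d + 2] - 2 >= 3*acc - 9)) must hold; in canonical form it is j > 9 -> 2*arr[d + 2] + 3*arr[3] >= 3*acc - 7.
Before arr[d + 2] := 2*v - 7: j > 9 -> 2*store(arr, d + 2, 2*v - 7)[d + 2] + 3*store(arr, d + 2, 2*v - 7)[3] >= 3*acc - 7
Before arr[2] := j - lim: j > 9 -> 2*store(store(arr, 2, j - lim), d + 2, 2*v - 7)[d + 2] + 3*store(store(arr, 2, j - lim), d + 2, 2*v - 7)[3] >= 3*acc - 7
Before skip: j > 9 -> 2*store(store(arr, 2, j - lim), d + 2, 2*v - 7)[d + 2] + 3*store(store(arr, 2, j - lim), d + 2, 2*v - 7)[3] >= 3*acc - 7
Answer: WP = j > 9 -> 2*store(store(arr, 2, j - lim), d + 2, 2*v - 7)[d + 2] + 3*store(store(arr, 2, j - lim), d + 2, 2*v - 7)[3] >= 3*acc - 7


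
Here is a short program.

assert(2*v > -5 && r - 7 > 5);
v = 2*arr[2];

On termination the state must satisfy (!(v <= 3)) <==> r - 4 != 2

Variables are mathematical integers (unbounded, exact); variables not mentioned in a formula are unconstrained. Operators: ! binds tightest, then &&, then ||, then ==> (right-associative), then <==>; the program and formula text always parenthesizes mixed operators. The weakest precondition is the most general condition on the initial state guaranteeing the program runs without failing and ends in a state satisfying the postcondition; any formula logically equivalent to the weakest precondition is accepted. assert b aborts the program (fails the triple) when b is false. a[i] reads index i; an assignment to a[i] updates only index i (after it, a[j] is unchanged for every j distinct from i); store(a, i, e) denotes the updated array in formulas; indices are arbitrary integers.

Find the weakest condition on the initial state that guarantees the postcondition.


Working backward. After the program, the postcondition (!(v <= 3)) <==> r - 4 != 2 must hold; in canonical form it is (!(v <= 3)) <==> r != 6.
Before v := 2*arr[2]: (!(2*arr[2] <= 3)) <==> r != 6
Before assert 2*v > -5 && r - 7 > 5: 2*v > -5 && r > 12 && ((!(2*arr[2] <= 3)) <==> r != 6)
Answer: WP = 2*v > -5 && r > 12 && ((!(2*arr[2] <= 3)) <==> r != 6)


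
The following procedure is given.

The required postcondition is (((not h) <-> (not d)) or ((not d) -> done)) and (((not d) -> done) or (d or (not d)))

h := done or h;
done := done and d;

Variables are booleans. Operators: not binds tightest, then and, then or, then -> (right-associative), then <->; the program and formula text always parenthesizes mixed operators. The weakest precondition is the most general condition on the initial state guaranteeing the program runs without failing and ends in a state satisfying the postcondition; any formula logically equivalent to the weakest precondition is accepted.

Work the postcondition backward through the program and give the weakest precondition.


Working backward. After the program, the postcondition (((not h) <-> (not d)) or ((not d) -> done)) and (((not d) -> done) or (d or (not d))) must hold; in canonical form it is ((not h) <-> (not d)) or ((not d) -> done).
Before done := done and d: ((not h) <-> (not d)) or ((not d) -> (done and d))
Before h := done or h: ((not (done or h)) <-> (not d)) or ((not d) -> (done and d))
Answer: WP = ((not (done or h)) <-> (not d)) or ((not d) -> (done and d))


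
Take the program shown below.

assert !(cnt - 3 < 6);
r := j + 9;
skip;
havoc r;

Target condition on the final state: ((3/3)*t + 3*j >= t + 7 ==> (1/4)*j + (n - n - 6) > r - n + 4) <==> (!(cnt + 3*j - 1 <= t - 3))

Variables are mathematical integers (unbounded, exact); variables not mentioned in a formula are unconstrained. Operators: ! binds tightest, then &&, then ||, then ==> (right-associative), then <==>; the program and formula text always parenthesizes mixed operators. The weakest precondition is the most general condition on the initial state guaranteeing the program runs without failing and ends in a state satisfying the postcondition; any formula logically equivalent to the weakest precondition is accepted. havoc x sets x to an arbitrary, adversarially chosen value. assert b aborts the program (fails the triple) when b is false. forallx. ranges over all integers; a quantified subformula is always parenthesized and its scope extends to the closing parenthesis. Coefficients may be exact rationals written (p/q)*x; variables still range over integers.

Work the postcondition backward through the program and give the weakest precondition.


Working backward. After the program, the postcondition ((3/3)*t + 3*j >= t + 7 ==> (1/4)*j + (n - n - 6) > r - n + 4) <==> (!(cnt + 3*j - 1 <= t - 3)) must hold; in canonical form it is (3*j >= 7 ==> (1/4)*j + n > r + 10) <==> (!(cnt + 3*j <= t - 2)).
Before havoc r: forall r_1. ((3*j >= 7 ==> (1/4)*j + n > r_1 + 10) <==> (!(cnt + 3*j <= t - 2)))
Before skip: forall r_1. ((3*j >= 7 ==> (1/4)*j + n > r_1 + 10) <==> (!(cnt + 3*j <= t - 2)))
Before r := j + 9: forall r_1. ((3*j >= 7 ==> (1/4)*j + n > r_1 + 10) <==> (!(cnt + 3*j <= t - 2)))
Before assert !(cnt - 3 < 6): (!(cnt < 9)) && (forall r_1. ((3*j >= 7 ==> (1/4)*j + n > r_1 + 10) <==> (!(cnt + 3*j <= t - 2))))
Answer: WP = (!(cnt < 9)) && (forall r_1. ((3*j >= 7 ==> (1/4)*j + n > r_1 + 10) <==> (!(cnt + 3*j <= t - 2))))


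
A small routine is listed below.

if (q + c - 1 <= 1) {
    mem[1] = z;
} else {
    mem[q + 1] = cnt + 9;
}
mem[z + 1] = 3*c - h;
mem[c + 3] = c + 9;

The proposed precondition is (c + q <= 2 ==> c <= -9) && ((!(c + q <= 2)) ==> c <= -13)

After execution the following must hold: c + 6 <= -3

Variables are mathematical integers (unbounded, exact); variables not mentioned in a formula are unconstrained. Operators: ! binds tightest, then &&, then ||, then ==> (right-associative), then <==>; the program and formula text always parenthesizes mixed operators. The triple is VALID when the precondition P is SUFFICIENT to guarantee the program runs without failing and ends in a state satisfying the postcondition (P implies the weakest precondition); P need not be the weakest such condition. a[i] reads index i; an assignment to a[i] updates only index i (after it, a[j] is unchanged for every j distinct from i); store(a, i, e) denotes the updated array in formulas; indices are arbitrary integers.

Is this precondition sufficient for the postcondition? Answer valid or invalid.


Working backward. After the program, the postcondition c + 6 <= -3 must hold; in canonical form it is c <= -9.
Before mem[c + 3] := c + 9: c <= -9
Before mem[z + 1] := 3*c - h: c <= -9
Then branch requires c <= -9; else branch requires c <= -9.
Before the if: (c + q <= 2 ==> c <= -9) && ((!(c + q <= 2)) ==> c <= -9)
The weakest precondition is (c + q <= 2 ==> c <= -9) && ((!(c + q <= 2)) ==> c <= -9).
Check whether (c + q <= 2 ==> c <= -9) && ((!(c + q <= 2)) ==> c <= -13) implies it.
Every state satisfying the precondition satisfies the weakest precondition: the implication holds.
Answer: valid


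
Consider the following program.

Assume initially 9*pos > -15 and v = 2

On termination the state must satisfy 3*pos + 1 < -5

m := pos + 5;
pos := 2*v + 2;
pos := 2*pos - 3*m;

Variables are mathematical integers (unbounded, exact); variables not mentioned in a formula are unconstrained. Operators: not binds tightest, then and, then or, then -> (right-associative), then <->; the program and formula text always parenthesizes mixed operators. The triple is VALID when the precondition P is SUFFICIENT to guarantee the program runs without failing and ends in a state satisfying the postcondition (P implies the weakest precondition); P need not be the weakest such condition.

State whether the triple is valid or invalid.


Working backward. After the program, the postcondition 3*pos + 1 < -5 must hold; in canonical form it is 3*pos < -6.
Before pos := 2*pos - 3*m: 6*pos < 9*m - 6
Before pos := 2*v + 2: 12*v < 9*m - 18
Before m := pos + 5: 12*v < 9*pos + 27
The weakest precondition is 12*v < 9*pos + 27.
Check whether 9*pos > -15 and v = 2 implies it.
Countermodel: at the initial state pos = -1, v = 2, the precondition holds but the weakest precondition fails.
Answer: invalid


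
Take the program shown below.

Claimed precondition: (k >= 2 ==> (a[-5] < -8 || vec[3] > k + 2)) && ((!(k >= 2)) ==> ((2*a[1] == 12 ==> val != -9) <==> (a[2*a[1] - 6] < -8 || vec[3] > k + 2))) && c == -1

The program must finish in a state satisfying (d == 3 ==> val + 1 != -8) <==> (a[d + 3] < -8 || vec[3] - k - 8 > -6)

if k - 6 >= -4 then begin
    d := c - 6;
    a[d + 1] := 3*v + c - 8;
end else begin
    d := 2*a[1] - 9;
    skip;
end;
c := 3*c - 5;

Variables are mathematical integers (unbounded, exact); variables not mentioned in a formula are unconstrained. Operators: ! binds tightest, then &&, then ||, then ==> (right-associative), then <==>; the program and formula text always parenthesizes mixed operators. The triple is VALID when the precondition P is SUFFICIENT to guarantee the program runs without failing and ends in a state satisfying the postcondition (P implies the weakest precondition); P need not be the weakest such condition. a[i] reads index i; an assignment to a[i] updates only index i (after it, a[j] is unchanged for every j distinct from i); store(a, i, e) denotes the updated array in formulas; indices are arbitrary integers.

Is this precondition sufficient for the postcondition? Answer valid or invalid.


Working backward. After the program, the postcondition (d == 3 ==> val + 1 != -8) <==> (a[d + 3] < -8 || vec[3] - k - 8 > -6) must hold; in canonical form it is (d == 3 ==> val != -9) <==> (a[d + 3] < -8 || vec[3] > k + 2).
Before c := 3*c - 5: (d == 3 ==> val != -9) <==> (a[d + 3] < -8 || vec[3] > k + 2)
Then branch requires (c == 9 ==> val != -9) <==> (store(a, c - 5, c + 3*v - 8)[c - 3] < -8 || vec[3] > k + 2); else branch requires (2*a[1] == 12 ==> val != -9) <==> (a[2*a[1] - 6] < -8 || vec[3] > k + 2).
Before the if: (k >= 2 ==> ((c == 9 ==> val != -9) <==> (store(a, c - 5, c + 3*v - 8)[c - 3] < -8 || vec[3] > k + 2))) && ((!(k >= 2)) ==> ((2*a[1] == 12 ==> val != -9) <==> (a[2*a[1] - 6] < -8 || vec[3] > k + 2)))
The weakest precondition is (k >= 2 ==> ((c == 9 ==> val != -9) <==> (store(a, c - 5, c + 3*v - 8)[c - 3] < -8 || vec[3] > k + 2))) && ((!(k >= 2)) ==> ((2*a[1] == 12 ==> val != -9) <==> (a[2*a[1] - 6] < -8 || vec[3] > k + 2))).
Check whether (k >= 2 ==> (a[-5] < -8 || vec[3] > k + 2)) && ((!(k >= 2)) ==> ((2*a[1] == 12 ==> val != -9) <==> (a[2*a[1] - 6] < -8 || vec[3] > k + 2))) && c == -1 implies it.
Countermodel: at the initial state a = {[-6] = 0, [-5] = -9, [-4] = 0, [1] = 0, [3] = 0, elsewhere 0}, c = -1, k = 2, v = 0, val = 0, vec = {[-6] = 4, [-5] = 4, [-4] = 4, [1] = 4, [3] = 4, elsewhere 4}, the precondition holds but the weakest precondition fails.
Answer: invalid


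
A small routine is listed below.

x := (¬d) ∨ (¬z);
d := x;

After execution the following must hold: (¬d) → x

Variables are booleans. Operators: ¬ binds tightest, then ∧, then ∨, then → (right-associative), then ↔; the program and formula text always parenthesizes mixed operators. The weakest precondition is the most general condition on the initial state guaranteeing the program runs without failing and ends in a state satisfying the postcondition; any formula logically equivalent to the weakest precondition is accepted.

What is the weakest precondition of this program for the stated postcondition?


Working backward. After the program, (¬d) → x must hold.
Before d := x: (¬x) → x
Before x := (¬d) ∨ (¬z): (¬((¬d) ∨ (¬z))) → ((¬d) ∨ (¬z))
Answer: WP = (¬((¬d) ∨ (¬z))) → ((¬d) ∨ (¬z))


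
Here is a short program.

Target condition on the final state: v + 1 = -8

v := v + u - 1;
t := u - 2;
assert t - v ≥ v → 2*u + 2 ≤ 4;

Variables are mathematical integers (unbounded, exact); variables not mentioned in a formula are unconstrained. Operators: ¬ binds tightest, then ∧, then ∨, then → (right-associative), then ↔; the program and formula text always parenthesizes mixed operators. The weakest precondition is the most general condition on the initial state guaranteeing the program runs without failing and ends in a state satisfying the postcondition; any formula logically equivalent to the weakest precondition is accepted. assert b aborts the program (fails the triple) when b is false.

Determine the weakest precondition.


Working backward. After the program, the postcondition v + 1 = -8 must hold; in canonical form it is v = -9.
Before assert t - v ≥ v → 2*u + 2 ≤ 4: (t ≥ 2*v → 2*u ≤ 2) ∧ v = -9
Before t := u - 2: (u ≥ 2*v + 2 → 2*u ≤ 2) ∧ v = -9
Before v := v + u - 1: (u + 2*v ≤ 0 → 2*u ≤ 2) ∧ u + v = -8
Answer: WP = (u + 2*v ≤ 0 → 2*u ≤ 2) ∧ u + v = -8


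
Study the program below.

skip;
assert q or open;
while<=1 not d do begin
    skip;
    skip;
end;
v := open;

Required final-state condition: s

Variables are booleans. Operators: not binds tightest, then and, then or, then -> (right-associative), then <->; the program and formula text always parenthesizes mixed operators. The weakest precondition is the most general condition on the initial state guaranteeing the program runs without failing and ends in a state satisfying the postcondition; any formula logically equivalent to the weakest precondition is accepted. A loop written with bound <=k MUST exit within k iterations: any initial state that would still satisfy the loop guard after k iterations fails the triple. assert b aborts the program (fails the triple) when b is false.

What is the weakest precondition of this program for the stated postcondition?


Working backward. After the program, s must hold.
Before v := open: s
Before the loop (bound <=1), unroll the exhaustion recursion (WP_0 = exit-now case; WP_j = one more guarded iteration, up to j = 1):
  WP_0: d and s
  WP_1: ((not d) -> (d and s)) and (d -> s)
So before the loop: ((not d) -> (d and s)) and (d -> s)
Before assert q or open: (q or open) and ((not d) -> (d and s)) and (d -> s)
Before skip: (q or open) and ((not d) -> (d and s)) and (d -> s)
Answer: WP = (q or open) and ((not d) -> (d and s)) and (d -> s)


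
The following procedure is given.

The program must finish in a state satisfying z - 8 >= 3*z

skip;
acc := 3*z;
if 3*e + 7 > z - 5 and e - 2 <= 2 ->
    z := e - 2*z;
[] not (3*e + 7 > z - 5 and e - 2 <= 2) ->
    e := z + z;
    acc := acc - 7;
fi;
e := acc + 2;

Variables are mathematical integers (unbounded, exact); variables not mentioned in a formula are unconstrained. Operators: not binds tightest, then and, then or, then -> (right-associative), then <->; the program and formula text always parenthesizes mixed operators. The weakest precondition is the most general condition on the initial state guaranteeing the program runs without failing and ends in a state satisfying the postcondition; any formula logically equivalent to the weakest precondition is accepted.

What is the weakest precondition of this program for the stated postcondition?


Working backward. After the program, the postcondition z - 8 >= 3*z must hold; in canonical form it is 2*z <= -8.
Before e := acc + 2: 2*z <= -8
Then branch requires 2*e <= 4*z - 8; else branch requires 2*z <= -8.
Before the if: ((3*e > z - 12 and e <= 4) -> 2*e <= 4*z - 8) and ((not (3*e > z - 12 and e <= 4)) -> 2*z <= -8)
Before acc := 3*z: ((3*e > z - 12 and e <= 4) -> 2*e <= 4*z - 8) and ((not (3*e > z - 12 and e <= 4)) -> 2*z <= -8)
Before skip: ((3*e > z - 12 and e <= 4) -> 2*e <= 4*z - 8) and ((not (3*e > z - 12 and e <= 4)) -> 2*z <= -8)
Answer: WP = ((3*e > z - 12 and e <= 4) -> 2*e <= 4*z - 8) and ((not (3*e > z - 12 and e <= 4)) -> 2*z <= -8)


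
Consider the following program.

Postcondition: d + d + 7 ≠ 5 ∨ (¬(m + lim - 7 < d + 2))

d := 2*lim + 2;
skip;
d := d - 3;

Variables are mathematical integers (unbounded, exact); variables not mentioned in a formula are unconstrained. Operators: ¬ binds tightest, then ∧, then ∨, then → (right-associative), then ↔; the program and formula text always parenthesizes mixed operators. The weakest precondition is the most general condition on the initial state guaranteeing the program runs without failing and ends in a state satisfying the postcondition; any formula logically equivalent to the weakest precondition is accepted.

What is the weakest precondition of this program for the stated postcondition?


Working backward. After the program, the postcondition d + d + 7 ≠ 5 ∨ (¬(m + lim - 7 < d + 2)) must hold; in canonical form it is 2*d ≠ -2 ∨ (¬(lim + m < d + 9)).
Before d := d - 3: 2*d ≠ 4 ∨ (¬(lim + m < d + 6))
Before skip: 2*d ≠ 4 ∨ (¬(lim + m < d + 6))
Before d := 2*lim + 2: 4*lim ≠ 0 ∨ (¬(m < lim + 8))
Answer: WP = 4*lim ≠ 0 ∨ (¬(m < lim + 8))


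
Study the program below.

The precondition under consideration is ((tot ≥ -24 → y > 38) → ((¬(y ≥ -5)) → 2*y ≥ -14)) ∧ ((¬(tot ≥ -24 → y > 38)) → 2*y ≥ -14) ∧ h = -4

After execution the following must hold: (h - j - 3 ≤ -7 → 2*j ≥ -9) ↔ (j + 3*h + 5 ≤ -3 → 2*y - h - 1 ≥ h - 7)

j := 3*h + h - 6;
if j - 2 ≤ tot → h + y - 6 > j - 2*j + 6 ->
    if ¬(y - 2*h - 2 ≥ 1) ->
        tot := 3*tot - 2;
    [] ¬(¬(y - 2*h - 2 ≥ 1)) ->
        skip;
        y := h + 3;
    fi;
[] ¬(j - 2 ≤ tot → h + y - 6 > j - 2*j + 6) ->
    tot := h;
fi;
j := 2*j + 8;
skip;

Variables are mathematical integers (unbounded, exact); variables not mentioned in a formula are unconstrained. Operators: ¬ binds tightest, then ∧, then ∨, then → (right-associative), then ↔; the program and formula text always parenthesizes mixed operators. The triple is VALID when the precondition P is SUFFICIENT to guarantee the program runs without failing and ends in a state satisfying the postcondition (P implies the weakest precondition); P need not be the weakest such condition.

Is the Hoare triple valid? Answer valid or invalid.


Working backward. After the program, the postcondition (h - j - 3 ≤ -7 → 2*j ≥ -9) ↔ (j + 3*h + 5 ≤ -3 → 2*y - h - 1 ≥ h - 7) must hold; in canonical form it is (h ≤ j - 4 → 2*j ≥ -9) ↔ (3*h + j ≤ -8 → 2*y ≥ 2*h - 6).
Before skip: (h ≤ j - 4 → 2*j ≥ -9) ↔ (3*h + j ≤ -8 → 2*y ≥ 2*h - 6)
Before j := 2*j + 8: (h ≤ 2*j + 4 → 4*j ≥ -25) ↔ (3*h + 2*j ≤ -16 → 2*y ≥ 2*h - 6)
Then branch requires ((¬(y ≥ 2*h + 3)) → ((h ≤ 2*j + 4 → 4*j ≥ -25) ↔ (3*h + 2*j ≤ -16 → 2*y ≥ 2*h - 6))) ∧ (y ≥ 2*h + 3 → (h ≤ 2*j + 4 → 4*j ≥ -25)); else branch requires (h ≤ 2*j + 4 → 4*j ≥ -25) ↔ (3*h + 2*j ≤ -16 → 2*y ≥ 2*h - 6).
Before the if: ((j ≤ tot + 2 → h + j + y > 12) → (((¬(y ≥ 2*h + 3)) → ((h ≤ 2*j + 4 → 4*j ≥ -25) ↔ (3*h + 2*j ≤ -16 → 2*y ≥ 2*h - 6))) ∧ (y ≥ 2*h + 3 → (h ≤ 2*j + 4 → 4*j ≥ -25)))) ∧ ((¬(j ≤ tot + 2 → h + j + y > 12)) → ((h ≤ 2*j + 4 → 4*j ≥ -25) ↔ (3*h + 2*j ≤ -16 → 2*y ≥ 2*h - 6)))
Before j := 3*h + h - 6: ((4*h ≤ tot + 8 → 5*h + y > 18) → (((¬(y ≥ 2*h + 3)) → ((7*h ≥ 8 → 16*h ≥ -1) ↔ (11*h ≤ -4 → 2*y ≥ 2*h - 6))) ∧ (y ≥ 2*h + 3 → (7*h ≥ 8 → 16*h ≥ -1)))) ∧ ((¬(4*h ≤ tot + 8 → 5*h + y > 18)) → ((7*h ≥ 8 → 16*h ≥ -1) ↔ (11*h ≤ -4 → 2*y ≥ 2*h - 6)))
The weakest precondition is ((4*h ≤ tot + 8 → 5*h + y > 18) → (((¬(y ≥ 2*h + 3)) → ((7*h ≥ 8 → 16*h ≥ -1) ↔ (11*h ≤ -4 → 2*y ≥ 2*h - 6))) ∧ (y ≥ 2*h + 3 → (7*h ≥ 8 → 16*h ≥ -1)))) ∧ ((¬(4*h ≤ tot + 8 → 5*h + y > 18)) → ((7*h ≥ 8 → 16*h ≥ -1) ↔ (11*h ≤ -4 → 2*y ≥ 2*h - 6))).
Check whether ((tot ≥ -24 → y > 38) → ((¬(y ≥ -5)) → 2*y ≥ -14)) ∧ ((¬(tot ≥ -24 → y > 38)) → 2*y ≥ -14) ∧ h = -4 implies it.
Every state satisfying the precondition satisfies the weakest precondition: the implication holds.
Answer: valid
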